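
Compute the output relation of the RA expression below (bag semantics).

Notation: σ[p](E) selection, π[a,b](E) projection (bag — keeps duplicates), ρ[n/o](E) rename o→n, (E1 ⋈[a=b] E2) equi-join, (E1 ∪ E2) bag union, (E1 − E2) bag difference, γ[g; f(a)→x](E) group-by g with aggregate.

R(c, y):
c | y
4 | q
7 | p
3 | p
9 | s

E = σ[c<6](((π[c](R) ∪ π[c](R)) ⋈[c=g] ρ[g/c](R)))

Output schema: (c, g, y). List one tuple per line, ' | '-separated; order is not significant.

Row counts bottom-up:
  R → 4
  π[c](R) → 4
  R → 4
  π[c](R) → 4
  (π[c](R) ∪ π[c](R)) → 8
  R → 4
  ρ[g/c](R) → 4
  ((π[c](R) ∪ π[c](R)) ⋈[c=g] ρ[g/c](R)) → 8
  σ[c<6](((π[c](R) ∪ π[c](R)) ⋈[c=g] ρ[g/c](R))) → 4

== RESULT ==
c | g | y
3 | 3 | p
3 | 3 | p
4 | 4 | q
4 | 4 | q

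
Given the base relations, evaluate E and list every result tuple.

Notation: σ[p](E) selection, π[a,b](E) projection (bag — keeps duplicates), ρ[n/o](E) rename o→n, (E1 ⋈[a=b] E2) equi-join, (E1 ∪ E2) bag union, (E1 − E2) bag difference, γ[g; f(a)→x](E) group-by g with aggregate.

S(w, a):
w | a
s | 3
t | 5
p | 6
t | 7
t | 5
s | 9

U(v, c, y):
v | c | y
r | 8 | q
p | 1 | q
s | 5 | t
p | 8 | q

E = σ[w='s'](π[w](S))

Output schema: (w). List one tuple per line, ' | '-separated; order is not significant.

Subexpression sizes:
  S → 6
  π[w](S) → 6
  σ[w='s'](π[w](S)) → 2

== RESULT ==
w
s
s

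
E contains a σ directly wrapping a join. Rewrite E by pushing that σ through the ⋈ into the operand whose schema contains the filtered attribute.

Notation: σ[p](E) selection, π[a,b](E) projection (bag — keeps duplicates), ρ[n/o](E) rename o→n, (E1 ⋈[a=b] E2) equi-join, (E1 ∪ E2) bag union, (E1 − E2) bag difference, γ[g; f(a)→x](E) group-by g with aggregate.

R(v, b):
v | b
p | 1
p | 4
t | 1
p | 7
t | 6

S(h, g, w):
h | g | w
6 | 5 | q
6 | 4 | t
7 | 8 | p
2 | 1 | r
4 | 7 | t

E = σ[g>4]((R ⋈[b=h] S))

σ filters on g, owned by the right side.
E' = (R ⋈[b=h] σ[g>4](S))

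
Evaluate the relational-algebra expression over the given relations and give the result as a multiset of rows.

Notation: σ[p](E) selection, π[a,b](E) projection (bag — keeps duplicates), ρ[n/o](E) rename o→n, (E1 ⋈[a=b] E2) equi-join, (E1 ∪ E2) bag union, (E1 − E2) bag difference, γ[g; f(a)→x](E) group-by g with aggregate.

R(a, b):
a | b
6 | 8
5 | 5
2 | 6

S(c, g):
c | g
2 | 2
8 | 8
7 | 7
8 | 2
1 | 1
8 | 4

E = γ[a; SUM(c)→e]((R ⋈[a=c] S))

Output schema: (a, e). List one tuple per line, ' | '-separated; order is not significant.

Subexpression sizes:
  R → 3
  S → 6
  (R ⋈[a=c] S) → 1
  γ[a; SUM(c)→e]((R ⋈[a=c] S)) → 1

== RESULT ==
a | e
2 | 2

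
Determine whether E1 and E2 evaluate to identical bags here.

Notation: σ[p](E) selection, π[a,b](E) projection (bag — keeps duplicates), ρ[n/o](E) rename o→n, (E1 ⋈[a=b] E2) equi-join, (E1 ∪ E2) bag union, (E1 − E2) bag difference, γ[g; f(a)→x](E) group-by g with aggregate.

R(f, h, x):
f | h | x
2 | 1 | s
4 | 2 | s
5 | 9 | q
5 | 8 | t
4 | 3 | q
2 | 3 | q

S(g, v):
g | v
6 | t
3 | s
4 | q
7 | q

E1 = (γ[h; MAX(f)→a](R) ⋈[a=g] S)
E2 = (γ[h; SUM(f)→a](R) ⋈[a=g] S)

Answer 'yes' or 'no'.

E1 subexpression sizes:
  R → 6
  γ[h; MAX(f)→a](R) → 5
  S → 4
  (γ[h; MAX(f)→a](R) ⋈[a=g] S) → 2
E2 subexpression sizes:
  R → 6
  γ[h; SUM(f)→a](R) → 5
  S → 4
  (γ[h; SUM(f)→a](R) ⋈[a=g] S) → 2

E1 result:
h | a | g | v
2 | 4 | 4 | q
3 | 4 | 4 | q
E2 result:
h | a | g | v
2 | 4 | 4 | q
3 | 6 | 6 | t
Witness: (3, 6, 6, 't') appears 0× in E1 but 1× in E2.

no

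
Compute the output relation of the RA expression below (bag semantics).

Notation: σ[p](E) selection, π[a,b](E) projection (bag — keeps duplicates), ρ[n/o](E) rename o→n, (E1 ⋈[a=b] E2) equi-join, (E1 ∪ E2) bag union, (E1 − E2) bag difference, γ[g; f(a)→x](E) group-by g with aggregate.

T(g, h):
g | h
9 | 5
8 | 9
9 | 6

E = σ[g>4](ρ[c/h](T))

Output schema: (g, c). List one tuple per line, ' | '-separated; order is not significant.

Per-node cardinality:
  T → 3
  ρ[c/h](T) → 3
  σ[g>4](ρ[c/h](T)) → 3

== RESULT ==
g | c
8 | 9
9 | 5
9 | 6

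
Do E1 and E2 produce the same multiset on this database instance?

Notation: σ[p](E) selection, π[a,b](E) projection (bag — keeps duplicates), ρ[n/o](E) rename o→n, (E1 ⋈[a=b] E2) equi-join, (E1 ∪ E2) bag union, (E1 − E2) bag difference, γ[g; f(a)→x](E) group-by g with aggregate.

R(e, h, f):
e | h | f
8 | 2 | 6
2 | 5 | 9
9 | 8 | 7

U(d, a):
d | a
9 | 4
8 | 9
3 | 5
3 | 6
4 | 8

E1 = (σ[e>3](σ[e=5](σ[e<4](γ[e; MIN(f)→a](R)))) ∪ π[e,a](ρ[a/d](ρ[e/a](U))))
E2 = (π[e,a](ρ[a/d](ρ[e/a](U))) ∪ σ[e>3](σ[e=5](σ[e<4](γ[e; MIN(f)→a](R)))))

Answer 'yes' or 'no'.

E1 per-node cardinality:
  R → 3
  γ[e; MIN(f)→a](R) → 3
  σ[e<4](γ[e; MIN(f)→a](R)) → 1
  σ[e=5](σ[e<4](γ[e; MIN(f)→a](R))) → 0
  σ[e>3](σ[e=5](σ[e<4](γ[e; MIN(f)→a](R)))) → 0
  U → 5
  ρ[e/a](U) → 5
  ρ[a/d](ρ[e/a](U)) → 5
  π[e,a](ρ[a/d](ρ[e/a](U))) → 5
  (σ[e>3](σ[e=5](σ[e<4](γ[e; MIN(f)→a](R)))) ∪ π[e,a](ρ[a/d](ρ[e/a](U)))) → 5
E2 per-node cardinality:
  U → 5
  ρ[e/a](U) → 5
  ρ[a/d](ρ[e/a](U)) → 5
  π[e,a](ρ[a/d](ρ[e/a](U))) → 5
  R → 3
  γ[e; MIN(f)→a](R) → 3
  σ[e<4](γ[e; MIN(f)→a](R)) → 1
  σ[e=5](σ[e<4](γ[e; MIN(f)→a](R))) → 0
  σ[e>3](σ[e=5](σ[e<4](γ[e; MIN(f)→a](R)))) → 0
  (π[e,a](ρ[a/d](ρ[e/a](U))) ∪ σ[e>3](σ[e=5](σ[e<4](γ[e; MIN(f)→a](R))))) → 5

E1 and E2 produce the same multiset:
e | a
4 | 9
5 | 3
6 | 3
8 | 4
9 | 8

yes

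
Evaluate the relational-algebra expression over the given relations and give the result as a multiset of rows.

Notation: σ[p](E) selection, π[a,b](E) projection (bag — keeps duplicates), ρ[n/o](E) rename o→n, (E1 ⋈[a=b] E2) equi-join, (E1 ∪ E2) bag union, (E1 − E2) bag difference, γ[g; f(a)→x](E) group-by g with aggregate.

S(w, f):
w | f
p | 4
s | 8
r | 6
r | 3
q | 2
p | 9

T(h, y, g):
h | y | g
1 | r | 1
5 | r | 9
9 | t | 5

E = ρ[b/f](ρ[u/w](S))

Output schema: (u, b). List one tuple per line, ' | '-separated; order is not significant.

Row counts bottom-up:
  S → 6
  ρ[u/w](S) → 6
  ρ[b/f](ρ[u/w](S)) → 6

== RESULT ==
u | b
p | 4
p | 9
q | 2
r | 3
r | 6
s | 8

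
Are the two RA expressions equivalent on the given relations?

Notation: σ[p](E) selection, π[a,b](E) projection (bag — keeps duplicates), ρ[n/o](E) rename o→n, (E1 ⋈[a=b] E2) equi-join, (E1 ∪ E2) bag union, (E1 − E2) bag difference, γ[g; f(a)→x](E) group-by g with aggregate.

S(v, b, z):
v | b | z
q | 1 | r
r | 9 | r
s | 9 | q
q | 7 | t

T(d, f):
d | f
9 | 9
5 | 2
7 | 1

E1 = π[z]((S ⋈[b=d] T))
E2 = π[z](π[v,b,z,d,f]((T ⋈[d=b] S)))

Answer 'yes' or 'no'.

E1 row counts bottom-up:
  S → 4
  T → 3
  (S ⋈[b=d] T) → 3
  π[z]((S ⋈[b=d] T)) → 3
E2 row counts bottom-up:
  T → 3
  S → 4
  (T ⋈[d=b] S) → 3
  π[v,b,z,d,f]((T ⋈[d=b] S)) → 3
  π[z](π[v,b,z,d,f]((T ⋈[d=b] S))) → 3

E1 and E2 produce the same multiset:
z
q
r
t

yes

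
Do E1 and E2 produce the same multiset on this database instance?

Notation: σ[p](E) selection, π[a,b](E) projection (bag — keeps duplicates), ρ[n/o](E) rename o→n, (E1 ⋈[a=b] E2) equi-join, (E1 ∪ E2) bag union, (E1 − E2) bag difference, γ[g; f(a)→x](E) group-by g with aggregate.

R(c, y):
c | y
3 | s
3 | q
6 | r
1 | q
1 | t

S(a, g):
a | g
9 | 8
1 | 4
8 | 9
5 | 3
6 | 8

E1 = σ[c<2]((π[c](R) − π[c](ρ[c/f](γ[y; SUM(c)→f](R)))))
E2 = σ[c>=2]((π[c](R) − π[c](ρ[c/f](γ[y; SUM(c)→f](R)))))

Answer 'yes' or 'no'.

E1 subexpression sizes:
  R → 5
  π[c](R) → 5
  R → 5
  γ[y; SUM(c)→f](R) → 4
  ρ[c/f](γ[y; SUM(c)→f](R)) → 4
  π[c](ρ[c/f](γ[y; SUM(c)→f](R))) → 4
  (π[c](R) − π[c](ρ[c/f](γ[y; SUM(c)→f](R)))) → 2
  σ[c<2]((π[c](R) − π[c](ρ[c/f](γ[y; SUM(c)→f](R))))) → 1
E2 subexpression sizes:
  R → 5
  π[c](R) → 5
  R → 5
  γ[y; SUM(c)→f](R) → 4
  ρ[c/f](γ[y; SUM(c)→f](R)) → 4
  π[c](ρ[c/f](γ[y; SUM(c)→f](R))) → 4
  (π[c](R) − π[c](ρ[c/f](γ[y; SUM(c)→f](R)))) → 2
  σ[c>=2]((π[c](R) − π[c](ρ[c/f](γ[y; SUM(c)→f](R))))) → 1

E1 result:
c
1
E2 result:
c
3
Witness: (1,) appears 1× in E1 but 0× in E2.

no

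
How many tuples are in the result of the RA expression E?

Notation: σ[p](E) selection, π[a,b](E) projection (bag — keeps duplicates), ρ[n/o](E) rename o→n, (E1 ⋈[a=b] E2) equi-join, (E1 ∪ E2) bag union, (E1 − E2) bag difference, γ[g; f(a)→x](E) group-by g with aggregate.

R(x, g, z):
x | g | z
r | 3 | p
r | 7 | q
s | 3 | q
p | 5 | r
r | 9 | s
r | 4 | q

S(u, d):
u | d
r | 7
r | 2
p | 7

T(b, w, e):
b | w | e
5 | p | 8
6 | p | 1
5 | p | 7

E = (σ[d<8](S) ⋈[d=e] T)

Per-node cardinality:
  S → 3
  σ[d<8](S) → 3
  T → 3
  (σ[d<8](S) ⋈[d=e] T) → 2

|E| = 2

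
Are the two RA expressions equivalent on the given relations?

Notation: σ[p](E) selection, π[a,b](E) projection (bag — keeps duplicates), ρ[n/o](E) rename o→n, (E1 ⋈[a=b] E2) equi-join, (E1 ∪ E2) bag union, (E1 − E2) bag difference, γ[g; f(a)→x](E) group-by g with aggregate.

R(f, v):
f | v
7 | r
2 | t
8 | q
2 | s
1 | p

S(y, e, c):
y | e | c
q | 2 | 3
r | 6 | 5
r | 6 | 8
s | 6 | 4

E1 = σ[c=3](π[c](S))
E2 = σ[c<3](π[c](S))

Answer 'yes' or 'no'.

E1 stepwise |·|:
  S → 4
  π[c](S) → 4
  σ[c=3](π[c](S)) → 1
E2 stepwise |·|:
  S → 4
  π[c](S) → 4
  σ[c<3](π[c](S)) → 0

E1 result:
c
3
E2 result:
c
(0 rows)
Witness: (3,) appears 1× in E1 but 0× in E2.

no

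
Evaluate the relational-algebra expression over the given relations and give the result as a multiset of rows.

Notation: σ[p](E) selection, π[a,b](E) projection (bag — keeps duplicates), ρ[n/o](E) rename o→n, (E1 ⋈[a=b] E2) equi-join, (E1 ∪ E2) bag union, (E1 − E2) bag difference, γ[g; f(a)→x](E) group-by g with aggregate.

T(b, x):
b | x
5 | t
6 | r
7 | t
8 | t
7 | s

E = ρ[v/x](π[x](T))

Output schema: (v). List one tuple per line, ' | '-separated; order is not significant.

Subexpression sizes:
  T → 5
  π[x](T) → 5
  ρ[v/x](π[x](T)) → 5

== RESULT ==
v
r
s
t
t
t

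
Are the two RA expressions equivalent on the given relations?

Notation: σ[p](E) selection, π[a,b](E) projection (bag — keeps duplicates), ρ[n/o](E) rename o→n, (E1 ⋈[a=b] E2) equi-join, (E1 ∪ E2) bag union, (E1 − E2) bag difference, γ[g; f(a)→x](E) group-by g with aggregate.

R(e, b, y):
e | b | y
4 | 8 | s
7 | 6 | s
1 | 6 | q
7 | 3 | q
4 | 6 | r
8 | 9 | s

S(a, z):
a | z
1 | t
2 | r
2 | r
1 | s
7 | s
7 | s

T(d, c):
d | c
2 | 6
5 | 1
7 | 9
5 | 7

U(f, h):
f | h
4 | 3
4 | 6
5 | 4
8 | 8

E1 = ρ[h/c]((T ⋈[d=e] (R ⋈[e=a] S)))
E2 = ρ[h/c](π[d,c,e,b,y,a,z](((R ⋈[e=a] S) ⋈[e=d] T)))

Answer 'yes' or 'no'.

E1 subexpression sizes:
  T → 4
  R → 6
  S → 6
  (R ⋈[e=a] S) → 6
  (T ⋈[d=e] (R ⋈[e=a] S)) → 4
  ρ[h/c]((T ⋈[d=e] (R ⋈[e=a] S))) → 4
E2 subexpression sizes:
  R → 6
  S → 6
  (R ⋈[e=a] S) → 6
  T → 4
  ((R ⋈[e=a] S) ⋈[e=d] T) → 4
  π[d,c,e,b,y,a,z](((R ⋈[e=a] S) ⋈[e=d] T)) → 4
  ρ[h/c](π[d,c,e,b,y,a,z](((R ⋈[e=a] S) ⋈[e=d] T))) → 4

E1 and E2 produce the same multiset:
d | h | e | b | y | a | z
7 | 9 | 7 | 3 | q | 7 | s
7 | 9 | 7 | 3 | q | 7 | s
7 | 9 | 7 | 6 | s | 7 | s
7 | 9 | 7 | 6 | s | 7 | s

yes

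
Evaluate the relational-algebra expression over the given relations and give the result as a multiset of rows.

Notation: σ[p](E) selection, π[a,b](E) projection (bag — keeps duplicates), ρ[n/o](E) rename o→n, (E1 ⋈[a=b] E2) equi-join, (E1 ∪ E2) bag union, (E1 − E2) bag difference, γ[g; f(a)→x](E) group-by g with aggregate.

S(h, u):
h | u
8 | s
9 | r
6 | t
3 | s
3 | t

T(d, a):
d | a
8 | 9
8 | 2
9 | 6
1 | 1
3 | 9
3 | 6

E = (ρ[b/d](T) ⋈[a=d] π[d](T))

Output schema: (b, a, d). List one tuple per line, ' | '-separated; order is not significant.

Subexpression sizes:
  T → 6
  ρ[b/d](T) → 6
  T → 6
  π[d](T) → 6
  (ρ[b/d](T) ⋈[a=d] π[d](T)) → 3

== RESULT ==
b | a | d
1 | 1 | 1
3 | 9 | 9
8 | 9 | 9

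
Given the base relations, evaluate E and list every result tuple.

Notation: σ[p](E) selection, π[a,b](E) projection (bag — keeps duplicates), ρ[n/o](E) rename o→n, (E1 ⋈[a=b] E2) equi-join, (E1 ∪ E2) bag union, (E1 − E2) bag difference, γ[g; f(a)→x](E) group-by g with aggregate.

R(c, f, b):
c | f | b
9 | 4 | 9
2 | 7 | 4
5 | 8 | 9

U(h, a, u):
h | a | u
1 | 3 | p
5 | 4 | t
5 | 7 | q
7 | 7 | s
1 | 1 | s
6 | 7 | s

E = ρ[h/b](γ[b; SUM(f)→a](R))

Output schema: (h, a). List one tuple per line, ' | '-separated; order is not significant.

Stepwise |·|:
  R → 3
  γ[b; SUM(f)→a](R) → 2
  ρ[h/b](γ[b; SUM(f)→a](R)) → 2

== RESULT ==
h | a
4 | 7
9 | 12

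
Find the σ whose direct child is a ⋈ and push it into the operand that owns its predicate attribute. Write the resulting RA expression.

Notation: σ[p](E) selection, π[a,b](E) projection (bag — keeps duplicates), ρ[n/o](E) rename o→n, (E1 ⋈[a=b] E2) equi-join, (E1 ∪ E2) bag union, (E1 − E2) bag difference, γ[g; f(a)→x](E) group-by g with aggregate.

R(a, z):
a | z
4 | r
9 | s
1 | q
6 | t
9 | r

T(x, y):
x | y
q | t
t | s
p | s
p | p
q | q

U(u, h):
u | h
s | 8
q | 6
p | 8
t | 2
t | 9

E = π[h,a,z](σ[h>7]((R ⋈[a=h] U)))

σ filters on h, owned by the right side.
E' = π[h,a,z]((R ⋈[a=h] σ[h>7](U)))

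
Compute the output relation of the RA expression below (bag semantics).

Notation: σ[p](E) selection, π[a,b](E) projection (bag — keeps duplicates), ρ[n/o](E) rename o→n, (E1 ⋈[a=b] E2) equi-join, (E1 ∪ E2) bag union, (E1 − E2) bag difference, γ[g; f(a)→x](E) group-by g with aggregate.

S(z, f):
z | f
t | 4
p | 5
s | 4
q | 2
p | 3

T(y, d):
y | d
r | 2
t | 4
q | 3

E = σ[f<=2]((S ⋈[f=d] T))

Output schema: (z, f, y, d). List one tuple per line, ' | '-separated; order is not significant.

Row counts bottom-up:
  S → 5
  T → 3
  (S ⋈[f=d] T) → 4
  σ[f<=2]((S ⋈[f=d] T)) → 1

== RESULT ==
z | f | y | d
q | 2 | r | 2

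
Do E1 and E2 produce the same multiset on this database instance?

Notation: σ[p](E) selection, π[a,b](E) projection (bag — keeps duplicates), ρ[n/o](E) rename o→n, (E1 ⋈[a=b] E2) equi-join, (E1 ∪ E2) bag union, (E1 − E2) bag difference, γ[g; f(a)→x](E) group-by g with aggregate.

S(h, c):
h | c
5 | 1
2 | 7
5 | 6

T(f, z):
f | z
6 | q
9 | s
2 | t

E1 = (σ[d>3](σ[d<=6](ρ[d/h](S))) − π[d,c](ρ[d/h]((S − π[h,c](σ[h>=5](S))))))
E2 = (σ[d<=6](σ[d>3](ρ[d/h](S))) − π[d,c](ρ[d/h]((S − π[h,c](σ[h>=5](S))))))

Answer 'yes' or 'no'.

E1 stepwise |·|:
  S → 3
  ρ[d/h](S) → 3
  σ[d<=6](ρ[d/h](S)) → 3
  σ[d>3](σ[d<=6](ρ[d/h](S))) → 2
  S → 3
  S → 3
  σ[h>=5](S) → 2
  π[h,c](σ[h>=5](S)) → 2
  (S − π[h,c](σ[h>=5](S))) → 1
  ρ[d/h]((S − π[h,c](σ[h>=5](S)))) → 1
  π[d,c](ρ[d/h]((S − π[h,c](σ[h>=5](S))))) → 1
  (σ[d>3](σ[d<=6](ρ[d/h](S))) − π[d,c](ρ[d/h]((S − π[h,c](σ[h>=5](S)))))) → 2
E2 stepwise |·|:
  S → 3
  ρ[d/h](S) → 3
  σ[d>3](ρ[d/h](S)) → 2
  σ[d<=6](σ[d>3](ρ[d/h](S))) → 2
  S → 3
  S → 3
  σ[h>=5](S) → 2
  π[h,c](σ[h>=5](S)) → 2
  (S − π[h,c](σ[h>=5](S))) → 1
  ρ[d/h]((S − π[h,c](σ[h>=5](S)))) → 1
  π[d,c](ρ[d/h]((S − π[h,c](σ[h>=5](S))))) → 1
  (σ[d<=6](σ[d>3](ρ[d/h](S))) − π[d,c](ρ[d/h]((S − π[h,c](σ[h>=5](S)))))) → 2

E1 and E2 produce the same multiset:
d | c
5 | 1
5 | 6

yes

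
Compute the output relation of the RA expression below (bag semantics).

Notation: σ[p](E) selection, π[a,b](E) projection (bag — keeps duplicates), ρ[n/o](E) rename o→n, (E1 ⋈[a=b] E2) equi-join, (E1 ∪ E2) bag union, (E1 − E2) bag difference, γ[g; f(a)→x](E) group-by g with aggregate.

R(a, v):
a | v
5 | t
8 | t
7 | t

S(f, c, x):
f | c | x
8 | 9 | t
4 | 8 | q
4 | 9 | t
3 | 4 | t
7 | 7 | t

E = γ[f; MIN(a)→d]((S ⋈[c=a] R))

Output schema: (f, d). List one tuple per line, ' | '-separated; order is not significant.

Per-node cardinality:
  S → 5
  R → 3
  (S ⋈[c=a] R) → 2
  γ[f; MIN(a)→d]((S ⋈[c=a] R)) → 2

== RESULT ==
f | d
4 | 8
7 | 7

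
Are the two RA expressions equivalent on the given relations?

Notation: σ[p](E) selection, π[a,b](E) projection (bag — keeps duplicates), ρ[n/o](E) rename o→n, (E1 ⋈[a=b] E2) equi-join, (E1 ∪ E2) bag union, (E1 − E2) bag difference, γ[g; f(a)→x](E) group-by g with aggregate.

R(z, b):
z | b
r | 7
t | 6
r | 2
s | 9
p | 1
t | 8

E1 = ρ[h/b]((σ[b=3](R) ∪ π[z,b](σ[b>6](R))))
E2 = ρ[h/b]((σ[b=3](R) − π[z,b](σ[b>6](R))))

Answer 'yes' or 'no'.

E1 per-node cardinality:
  R → 6
  σ[b=3](R) → 0
  R → 6
  σ[b>6](R) → 3
  π[z,b](σ[b>6](R)) → 3
  (σ[b=3](R) ∪ π[z,b](σ[b>6](R))) → 3
  ρ[h/b]((σ[b=3](R) ∪ π[z,b](σ[b>6](R)))) → 3
E2 per-node cardinality:
  R → 6
  σ[b=3](R) → 0
  R → 6
  σ[b>6](R) → 3
  π[z,b](σ[b>6](R)) → 3
  (σ[b=3](R) − π[z,b](σ[b>6](R))) → 0
  ρ[h/b]((σ[b=3](R) − π[z,b](σ[b>6](R)))) → 0

E1 result:
z | h
r | 7
s | 9
t | 8
E2 result:
z | h
(0 rows)
Witness: ('s', 9) appears 1× in E1 but 0× in E2.

no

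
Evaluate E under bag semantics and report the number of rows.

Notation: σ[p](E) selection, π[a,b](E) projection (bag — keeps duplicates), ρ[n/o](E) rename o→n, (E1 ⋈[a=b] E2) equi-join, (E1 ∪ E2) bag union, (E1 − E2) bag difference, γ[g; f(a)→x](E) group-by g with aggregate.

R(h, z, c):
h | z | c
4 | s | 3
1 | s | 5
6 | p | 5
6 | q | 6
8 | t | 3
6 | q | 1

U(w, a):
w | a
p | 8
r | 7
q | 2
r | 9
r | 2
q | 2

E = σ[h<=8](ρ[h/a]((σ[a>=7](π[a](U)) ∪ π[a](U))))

Per-node cardinality:
  U → 6
  π[a](U) → 6
  σ[a>=7](π[a](U)) → 3
  U → 6
  π[a](U) → 6
  (σ[a>=7](π[a](U)) ∪ π[a](U)) → 9
  ρ[h/a]((σ[a>=7](π[a](U)) ∪ π[a](U))) → 9
  σ[h<=8](ρ[h/a]((σ[a>=7](π[a](U)) ∪ π[a](U)))) → 7

|E| = 7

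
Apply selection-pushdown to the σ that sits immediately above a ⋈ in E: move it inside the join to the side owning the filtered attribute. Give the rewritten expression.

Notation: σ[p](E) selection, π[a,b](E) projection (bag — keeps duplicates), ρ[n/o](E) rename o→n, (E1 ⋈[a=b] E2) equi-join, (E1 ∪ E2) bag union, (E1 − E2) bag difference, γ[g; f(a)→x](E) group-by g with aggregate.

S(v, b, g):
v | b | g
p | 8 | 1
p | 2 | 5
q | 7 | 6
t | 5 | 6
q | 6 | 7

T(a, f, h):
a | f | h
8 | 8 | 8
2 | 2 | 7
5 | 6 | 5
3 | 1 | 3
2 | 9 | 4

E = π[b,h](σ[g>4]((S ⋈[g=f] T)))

σ filters on g, owned by the left side.
E' = π[b,h]((σ[g>4](S) ⋈[g=f] T))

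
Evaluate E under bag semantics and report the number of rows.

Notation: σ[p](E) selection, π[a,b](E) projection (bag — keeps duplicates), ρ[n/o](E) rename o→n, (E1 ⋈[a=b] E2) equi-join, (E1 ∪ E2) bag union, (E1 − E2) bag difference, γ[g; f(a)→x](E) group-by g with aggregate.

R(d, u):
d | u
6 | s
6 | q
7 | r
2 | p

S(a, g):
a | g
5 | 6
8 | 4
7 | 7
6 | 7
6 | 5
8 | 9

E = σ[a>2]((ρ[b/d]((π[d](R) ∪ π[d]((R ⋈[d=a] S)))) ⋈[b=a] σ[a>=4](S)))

Row counts bottom-up:
  R → 4
  π[d](R) → 4
  R → 4
  S → 6
  (R ⋈[d=a] S) → 5
  π[d]((R ⋈[d=a] S)) → 5
  (π[d](R) ∪ π[d]((R ⋈[d=a] S))) → 9
  ρ[b/d]((π[d](R) ∪ π[d]((R ⋈[d=a] S)))) → 9
  S → 6
  σ[a>=4](S) → 6
  (ρ[b/d]((π[d](R) ∪ π[d]((R ⋈[d=a] S)))) ⋈[b=a] σ[a>=4](S)) → 14
  σ[a>2]((ρ[b/d]((π[d](R) ∪ π[d]((R ⋈[d=a] S)))) ⋈[b=a] σ[a>=4](S))) → 14

|E| = 14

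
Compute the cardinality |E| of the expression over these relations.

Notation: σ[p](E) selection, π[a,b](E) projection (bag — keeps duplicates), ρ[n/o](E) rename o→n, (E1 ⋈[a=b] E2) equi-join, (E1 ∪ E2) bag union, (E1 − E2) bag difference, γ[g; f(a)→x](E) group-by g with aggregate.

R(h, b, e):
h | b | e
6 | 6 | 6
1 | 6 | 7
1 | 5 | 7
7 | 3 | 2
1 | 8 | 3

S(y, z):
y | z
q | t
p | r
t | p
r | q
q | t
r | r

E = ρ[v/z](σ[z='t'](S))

Row counts bottom-up:
  S → 6
  σ[z='t'](S) → 2
  ρ[v/z](σ[z='t'](S)) → 2

|E| = 2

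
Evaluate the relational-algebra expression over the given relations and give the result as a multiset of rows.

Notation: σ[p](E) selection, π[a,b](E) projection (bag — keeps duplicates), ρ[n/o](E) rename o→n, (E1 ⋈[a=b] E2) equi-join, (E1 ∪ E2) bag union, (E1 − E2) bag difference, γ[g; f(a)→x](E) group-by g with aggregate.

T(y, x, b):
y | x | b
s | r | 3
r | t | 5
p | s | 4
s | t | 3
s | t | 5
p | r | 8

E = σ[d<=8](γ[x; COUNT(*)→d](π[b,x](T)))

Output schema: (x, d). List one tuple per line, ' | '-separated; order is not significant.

Subexpression sizes:
  T → 6
  π[b,x](T) → 6
  γ[x; COUNT(*)→d](π[b,x](T)) → 3
  σ[d<=8](γ[x; COUNT(*)→d](π[b,x](T))) → 3

== RESULT ==
x | d
r | 2
s | 1
t | 3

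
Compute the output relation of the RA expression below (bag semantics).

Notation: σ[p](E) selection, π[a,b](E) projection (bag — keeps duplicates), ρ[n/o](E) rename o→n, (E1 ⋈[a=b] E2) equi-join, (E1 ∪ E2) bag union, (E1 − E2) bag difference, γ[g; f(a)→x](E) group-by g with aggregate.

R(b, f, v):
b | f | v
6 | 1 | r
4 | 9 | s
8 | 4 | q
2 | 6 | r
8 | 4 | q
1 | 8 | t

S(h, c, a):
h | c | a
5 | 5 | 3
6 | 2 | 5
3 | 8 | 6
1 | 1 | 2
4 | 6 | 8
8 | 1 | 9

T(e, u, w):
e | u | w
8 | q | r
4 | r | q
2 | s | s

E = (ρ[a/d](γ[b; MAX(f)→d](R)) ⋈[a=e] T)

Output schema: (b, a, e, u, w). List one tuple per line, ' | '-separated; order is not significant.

Subexpression sizes:
  R → 6
  γ[b; MAX(f)→d](R) → 5
  ρ[a/d](γ[b; MAX(f)→d](R)) → 5
  T → 3
  (ρ[a/d](γ[b; MAX(f)→d](R)) ⋈[a=e] T) → 2

== RESULT ==
b | a | e | u | w
1 | 8 | 8 | q | r
8 | 4 | 4 | r | q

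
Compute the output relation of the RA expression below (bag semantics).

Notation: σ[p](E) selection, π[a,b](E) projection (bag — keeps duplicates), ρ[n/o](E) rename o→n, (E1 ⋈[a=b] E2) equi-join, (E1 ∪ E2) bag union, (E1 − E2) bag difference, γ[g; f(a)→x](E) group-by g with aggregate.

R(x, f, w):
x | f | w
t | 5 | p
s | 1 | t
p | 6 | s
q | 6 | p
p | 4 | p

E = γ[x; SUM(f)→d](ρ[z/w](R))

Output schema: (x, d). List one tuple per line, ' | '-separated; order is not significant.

Row counts bottom-up:
  R → 5
  ρ[z/w](R) → 5
  γ[x; SUM(f)→d](ρ[z/w](R)) → 4

== RESULT ==
x | d
p | 10
q | 6
s | 1
t | 5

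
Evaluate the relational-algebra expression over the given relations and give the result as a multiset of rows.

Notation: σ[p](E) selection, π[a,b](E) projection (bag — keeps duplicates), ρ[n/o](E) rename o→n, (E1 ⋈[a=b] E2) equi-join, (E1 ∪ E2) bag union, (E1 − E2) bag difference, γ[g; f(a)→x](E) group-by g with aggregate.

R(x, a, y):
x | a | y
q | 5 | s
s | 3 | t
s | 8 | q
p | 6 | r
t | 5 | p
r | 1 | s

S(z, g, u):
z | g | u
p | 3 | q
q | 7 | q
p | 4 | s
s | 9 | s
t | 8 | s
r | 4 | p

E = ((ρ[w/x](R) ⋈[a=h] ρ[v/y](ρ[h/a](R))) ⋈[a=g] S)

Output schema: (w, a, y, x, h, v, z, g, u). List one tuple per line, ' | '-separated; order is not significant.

Stepwise |·|:
  R → 6
  ρ[w/x](R) → 6
  R → 6
  ρ[h/a](R) → 6
  ρ[v/y](ρ[h/a](R)) → 6
  (ρ[w/x](R) ⋈[a=h] ρ[v/y](ρ[h/a](R))) → 8
  S → 6
  ((ρ[w/x](R) ⋈[a=h] ρ[v/y](ρ[h/a](R))) ⋈[a=g] S) → 2

== RESULT ==
w | a | y | x | h | v | z | g | u
s | 3 | t | s | 3 | t | p | 3 | q
s | 8 | q | s | 8 | q | t | 8 | s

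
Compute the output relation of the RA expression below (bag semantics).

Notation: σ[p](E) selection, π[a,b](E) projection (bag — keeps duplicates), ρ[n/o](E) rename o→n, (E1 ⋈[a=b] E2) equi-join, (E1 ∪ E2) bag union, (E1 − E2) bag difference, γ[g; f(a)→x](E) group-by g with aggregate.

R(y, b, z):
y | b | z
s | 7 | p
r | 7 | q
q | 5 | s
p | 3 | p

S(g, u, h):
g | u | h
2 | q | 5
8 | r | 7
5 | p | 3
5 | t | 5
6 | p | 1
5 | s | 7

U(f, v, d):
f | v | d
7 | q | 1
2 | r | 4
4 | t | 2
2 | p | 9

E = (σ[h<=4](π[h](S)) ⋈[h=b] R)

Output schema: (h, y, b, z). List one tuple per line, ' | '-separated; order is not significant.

Per-node cardinality:
  S → 6
  π[h](S) → 6
  σ[h<=4](π[h](S)) → 2
  R → 4
  (σ[h<=4](π[h](S)) ⋈[h=b] R) → 1

== RESULT ==
h | y | b | z
3 | p | 3 | p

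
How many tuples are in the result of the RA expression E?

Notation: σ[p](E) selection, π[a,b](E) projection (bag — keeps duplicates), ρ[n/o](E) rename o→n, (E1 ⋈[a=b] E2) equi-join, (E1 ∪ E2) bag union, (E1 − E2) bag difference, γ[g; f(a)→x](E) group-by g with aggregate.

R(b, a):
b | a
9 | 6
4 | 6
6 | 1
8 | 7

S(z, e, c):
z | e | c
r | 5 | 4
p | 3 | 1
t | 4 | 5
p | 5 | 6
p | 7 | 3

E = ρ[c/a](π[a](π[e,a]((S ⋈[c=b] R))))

Stepwise |·|:
  S → 5
  R → 4
  (S ⋈[c=b] R) → 2
  π[e,a]((S ⋈[c=b] R)) → 2
  π[a](π[e,a]((S ⋈[c=b] R))) → 2
  ρ[c/a](π[a](π[e,a]((S ⋈[c=b] R)))) → 2

|E| = 2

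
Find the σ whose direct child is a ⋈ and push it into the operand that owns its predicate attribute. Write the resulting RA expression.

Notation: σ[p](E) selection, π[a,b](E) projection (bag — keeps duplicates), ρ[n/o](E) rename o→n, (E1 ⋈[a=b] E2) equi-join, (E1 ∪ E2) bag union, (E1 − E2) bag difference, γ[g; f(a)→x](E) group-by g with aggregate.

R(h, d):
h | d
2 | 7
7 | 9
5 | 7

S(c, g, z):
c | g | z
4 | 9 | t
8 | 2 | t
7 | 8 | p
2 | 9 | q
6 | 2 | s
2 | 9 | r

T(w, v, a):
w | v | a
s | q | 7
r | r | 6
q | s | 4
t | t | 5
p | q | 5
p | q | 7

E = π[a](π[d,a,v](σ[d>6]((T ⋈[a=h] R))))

σ filters on d, owned by the right side.
E' = π[a](π[d,a,v]((T ⋈[a=h] σ[d>6](R))))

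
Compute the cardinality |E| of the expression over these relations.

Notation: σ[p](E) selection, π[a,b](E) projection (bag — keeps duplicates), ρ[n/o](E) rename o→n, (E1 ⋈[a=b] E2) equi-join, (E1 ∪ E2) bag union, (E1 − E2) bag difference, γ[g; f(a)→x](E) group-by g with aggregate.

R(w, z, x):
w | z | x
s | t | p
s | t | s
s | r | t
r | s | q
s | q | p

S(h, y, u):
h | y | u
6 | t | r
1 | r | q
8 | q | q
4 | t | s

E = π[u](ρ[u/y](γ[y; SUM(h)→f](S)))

Row counts bottom-up:
  S → 4
  γ[y; SUM(h)→f](S) → 3
  ρ[u/y](γ[y; SUM(h)→f](S)) → 3
  π[u](ρ[u/y](γ[y; SUM(h)→f](S))) → 3

|E| = 3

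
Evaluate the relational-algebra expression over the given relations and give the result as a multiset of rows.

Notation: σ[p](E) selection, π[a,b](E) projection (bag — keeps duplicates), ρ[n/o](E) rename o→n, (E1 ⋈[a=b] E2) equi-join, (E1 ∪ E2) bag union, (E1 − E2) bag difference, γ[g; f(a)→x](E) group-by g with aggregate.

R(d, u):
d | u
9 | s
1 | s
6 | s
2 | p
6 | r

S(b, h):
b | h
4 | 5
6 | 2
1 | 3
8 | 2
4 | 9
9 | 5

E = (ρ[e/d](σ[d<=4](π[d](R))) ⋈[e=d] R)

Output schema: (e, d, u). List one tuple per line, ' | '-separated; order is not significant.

Row counts bottom-up:
  R → 5
  π[d](R) → 5
  σ[d<=4](π[d](R)) → 2
  ρ[e/d](σ[d<=4](π[d](R))) → 2
  R → 5
  (ρ[e/d](σ[d<=4](π[d](R))) ⋈[e=d] R) → 2

== RESULT ==
e | d | u
1 | 1 | s
2 | 2 | p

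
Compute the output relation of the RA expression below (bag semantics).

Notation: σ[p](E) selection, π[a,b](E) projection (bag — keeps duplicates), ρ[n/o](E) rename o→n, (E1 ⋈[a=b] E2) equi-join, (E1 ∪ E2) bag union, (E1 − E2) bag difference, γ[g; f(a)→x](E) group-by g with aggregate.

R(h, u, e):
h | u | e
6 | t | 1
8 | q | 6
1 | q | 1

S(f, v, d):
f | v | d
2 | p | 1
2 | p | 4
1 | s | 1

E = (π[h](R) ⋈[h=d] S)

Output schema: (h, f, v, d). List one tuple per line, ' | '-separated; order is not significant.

Subexpression sizes:
  R → 3
  π[h](R) → 3
  S → 3
  (π[h](R) ⋈[h=d] S) → 2

== RESULT ==
h | f | v | d
1 | 1 | s | 1
1 | 2 | p | 1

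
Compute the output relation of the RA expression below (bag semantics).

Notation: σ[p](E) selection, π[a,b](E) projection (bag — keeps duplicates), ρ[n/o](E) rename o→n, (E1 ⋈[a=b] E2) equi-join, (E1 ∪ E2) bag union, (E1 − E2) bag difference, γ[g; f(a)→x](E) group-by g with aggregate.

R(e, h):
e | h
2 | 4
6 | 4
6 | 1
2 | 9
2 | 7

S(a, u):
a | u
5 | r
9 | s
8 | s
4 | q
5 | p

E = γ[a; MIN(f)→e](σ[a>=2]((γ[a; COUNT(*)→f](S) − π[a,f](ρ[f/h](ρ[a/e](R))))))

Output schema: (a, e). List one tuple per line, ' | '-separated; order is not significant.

Stepwise |·|:
  S → 5
  γ[a; COUNT(*)→f](S) → 4
  R → 5
  ρ[a/e](R) → 5
  ρ[f/h](ρ[a/e](R)) → 5
  π[a,f](ρ[f/h](ρ[a/e](R))) → 5
  (γ[a; COUNT(*)→f](S) − π[a,f](ρ[f/h](ρ[a/e](R)))) → 4
  σ[a>=2]((γ[a; COUNT(*)→f](S) − π[a,f](ρ[f/h](ρ[a/e](R))))) → 4
  γ[a; MIN(f)→e](σ[a>=2]((γ[a; COUNT(*)→f](S) − π[a,f](ρ[f/h](ρ[a/e](R)))))) → 4

== RESULT ==
a | e
4 | 1
5 | 2
8 | 1
9 | 1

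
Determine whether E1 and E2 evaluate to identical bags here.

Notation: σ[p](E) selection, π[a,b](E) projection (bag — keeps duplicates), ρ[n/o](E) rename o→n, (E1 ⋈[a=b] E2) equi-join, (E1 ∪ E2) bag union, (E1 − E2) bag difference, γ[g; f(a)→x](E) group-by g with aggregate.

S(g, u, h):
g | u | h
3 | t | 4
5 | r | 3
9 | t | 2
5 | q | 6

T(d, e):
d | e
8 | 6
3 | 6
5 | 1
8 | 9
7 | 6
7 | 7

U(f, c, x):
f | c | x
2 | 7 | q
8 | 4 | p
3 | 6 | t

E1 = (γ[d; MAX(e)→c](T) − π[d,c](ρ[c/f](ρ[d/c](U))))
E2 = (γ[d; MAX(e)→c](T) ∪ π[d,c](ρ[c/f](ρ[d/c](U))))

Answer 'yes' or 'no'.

E1 subexpression sizes:
  T → 6
  γ[d; MAX(e)→c](T) → 4
  U → 3
  ρ[d/c](U) → 3
  ρ[c/f](ρ[d/c](U)) → 3
  π[d,c](ρ[c/f](ρ[d/c](U))) → 3
  (γ[d; MAX(e)→c](T) − π[d,c](ρ[c/f](ρ[d/c](U)))) → 4
E2 subexpression sizes:
  T → 6
  γ[d; MAX(e)→c](T) → 4
  U → 3
  ρ[d/c](U) → 3
  ρ[c/f](ρ[d/c](U)) → 3
  π[d,c](ρ[c/f](ρ[d/c](U))) → 3
  (γ[d; MAX(e)→c](T) ∪ π[d,c](ρ[c/f](ρ[d/c](U)))) → 7

E1 result:
d | c
3 | 6
5 | 1
7 | 7
8 | 9
E2 result:
d | c
3 | 6
4 | 8
5 | 1
6 | 3
7 | 2
7 | 7
8 | 9
Witness: (7, 2) appears 0× in E1 but 1× in E2.

no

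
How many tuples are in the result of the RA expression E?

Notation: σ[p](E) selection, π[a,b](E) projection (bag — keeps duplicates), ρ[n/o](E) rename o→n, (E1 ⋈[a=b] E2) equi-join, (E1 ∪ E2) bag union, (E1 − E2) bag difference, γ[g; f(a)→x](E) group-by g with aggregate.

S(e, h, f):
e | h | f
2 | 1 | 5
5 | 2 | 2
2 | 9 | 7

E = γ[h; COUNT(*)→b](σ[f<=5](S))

Per-node cardinality:
  S → 3
  σ[f<=5](S) → 2
  γ[h; COUNT(*)→b](σ[f<=5](S)) → 2

|E| = 2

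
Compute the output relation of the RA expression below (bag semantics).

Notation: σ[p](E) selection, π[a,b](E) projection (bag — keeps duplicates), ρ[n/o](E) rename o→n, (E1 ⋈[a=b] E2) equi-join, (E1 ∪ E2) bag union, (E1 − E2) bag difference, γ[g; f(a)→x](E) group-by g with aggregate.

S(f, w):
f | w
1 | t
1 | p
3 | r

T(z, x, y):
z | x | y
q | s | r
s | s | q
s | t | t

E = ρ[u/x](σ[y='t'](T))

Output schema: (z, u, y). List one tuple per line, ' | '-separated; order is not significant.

Per-node cardinality:
  T → 3
  σ[y='t'](T) → 1
  ρ[u/x](σ[y='t'](T)) → 1

== RESULT ==
z | u | y
s | t | t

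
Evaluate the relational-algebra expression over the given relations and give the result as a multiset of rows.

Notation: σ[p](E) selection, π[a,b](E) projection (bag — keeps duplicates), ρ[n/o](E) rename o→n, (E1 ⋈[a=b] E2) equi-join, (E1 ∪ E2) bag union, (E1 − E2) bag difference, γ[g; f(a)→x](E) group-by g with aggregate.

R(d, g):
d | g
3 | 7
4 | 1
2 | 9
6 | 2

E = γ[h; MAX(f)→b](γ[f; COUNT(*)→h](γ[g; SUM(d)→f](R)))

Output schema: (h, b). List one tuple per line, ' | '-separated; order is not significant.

Stepwise |·|:
  R → 4
  γ[g; SUM(d)→f](R) → 4
  γ[f; COUNT(*)→h](γ[g; SUM(d)→f](R)) → 4
  γ[h; MAX(f)→b](γ[f; COUNT(*)→h](γ[g; SUM(d)→f](R))) → 1

== RESULT ==
h | b
1 | 6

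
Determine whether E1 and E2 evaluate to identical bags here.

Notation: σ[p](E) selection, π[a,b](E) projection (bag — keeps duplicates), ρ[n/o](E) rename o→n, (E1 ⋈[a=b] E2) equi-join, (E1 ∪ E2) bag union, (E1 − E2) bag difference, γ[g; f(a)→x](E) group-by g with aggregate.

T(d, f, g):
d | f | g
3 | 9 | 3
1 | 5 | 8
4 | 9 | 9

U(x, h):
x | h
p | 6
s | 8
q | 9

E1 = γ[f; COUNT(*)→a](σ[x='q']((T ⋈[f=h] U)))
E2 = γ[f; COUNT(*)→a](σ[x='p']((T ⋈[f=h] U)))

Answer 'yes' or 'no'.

E1 per-node cardinality:
  T → 3
  U → 3
  (T ⋈[f=h] U) → 2
  σ[x='q']((T ⋈[f=h] U)) → 2
  γ[f; COUNT(*)→a](σ[x='q']((T ⋈[f=h] U))) → 1
E2 per-node cardinality:
  T → 3
  U → 3
  (T ⋈[f=h] U) → 2
  σ[x='p']((T ⋈[f=h] U)) → 0
  γ[f; COUNT(*)→a](σ[x='p']((T ⋈[f=h] U))) → 0

E1 result:
f | a
9 | 2
E2 result:
f | a
(0 rows)
Witness: (9, 2) appears 1× in E1 but 0× in E2.

no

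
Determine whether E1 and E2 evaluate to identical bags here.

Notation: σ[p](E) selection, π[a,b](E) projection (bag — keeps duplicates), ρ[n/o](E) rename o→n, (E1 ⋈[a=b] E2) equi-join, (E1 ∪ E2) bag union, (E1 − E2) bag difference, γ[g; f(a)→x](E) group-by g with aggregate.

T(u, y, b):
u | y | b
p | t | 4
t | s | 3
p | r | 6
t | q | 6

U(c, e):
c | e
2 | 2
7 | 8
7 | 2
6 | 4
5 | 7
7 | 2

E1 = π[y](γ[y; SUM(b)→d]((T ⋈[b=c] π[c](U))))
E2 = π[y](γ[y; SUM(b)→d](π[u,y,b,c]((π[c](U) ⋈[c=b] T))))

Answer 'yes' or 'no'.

E1 subexpression sizes:
  T → 4
  U → 6
  π[c](U) → 6
  (T ⋈[b=c] π[c](U)) → 2
  γ[y; SUM(b)→d]((T ⋈[b=c] π[c](U))) → 2
  π[y](γ[y; SUM(b)→d]((T ⋈[b=c] π[c](U)))) → 2
E2 subexpression sizes:
  U → 6
  π[c](U) → 6
  T → 4
  (π[c](U) ⋈[c=b] T) → 2
  π[u,y,b,c]((π[c](U) ⋈[c=b] T)) → 2
  γ[y; SUM(b)→d](π[u,y,b,c]((π[c](U) ⋈[c=b] T))) → 2
  π[y](γ[y; SUM(b)→d](π[u,y,b,c]((π[c](U) ⋈[c=b] T)))) → 2

E1 and E2 produce the same multiset:
y
q
r

yes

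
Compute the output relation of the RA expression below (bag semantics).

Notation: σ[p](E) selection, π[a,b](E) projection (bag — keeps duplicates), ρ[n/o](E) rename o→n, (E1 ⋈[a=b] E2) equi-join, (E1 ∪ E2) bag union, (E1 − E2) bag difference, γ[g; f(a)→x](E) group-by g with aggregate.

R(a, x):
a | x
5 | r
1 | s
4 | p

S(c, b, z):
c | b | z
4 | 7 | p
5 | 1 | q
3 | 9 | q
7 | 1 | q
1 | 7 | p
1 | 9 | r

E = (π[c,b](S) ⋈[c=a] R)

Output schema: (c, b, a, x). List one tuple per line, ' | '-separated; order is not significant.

Stepwise |·|:
  S → 6
  π[c,b](S) → 6
  R → 3
  (π[c,b](S) ⋈[c=a] R) → 4

== RESULT ==
c | b | a | x
1 | 7 | 1 | s
1 | 9 | 1 | s
4 | 7 | 4 | p
5 | 1 | 5 | r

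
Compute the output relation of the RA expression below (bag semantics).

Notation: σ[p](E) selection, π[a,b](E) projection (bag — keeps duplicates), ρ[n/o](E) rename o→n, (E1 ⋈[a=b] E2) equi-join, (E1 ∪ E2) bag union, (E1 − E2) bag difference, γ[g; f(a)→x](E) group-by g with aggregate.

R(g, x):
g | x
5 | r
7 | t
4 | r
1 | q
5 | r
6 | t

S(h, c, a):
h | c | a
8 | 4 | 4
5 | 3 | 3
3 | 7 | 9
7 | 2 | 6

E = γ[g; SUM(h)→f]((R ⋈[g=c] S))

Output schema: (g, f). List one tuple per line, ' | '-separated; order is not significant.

Subexpression sizes:
  R → 6
  S → 4
  (R ⋈[g=c] S) → 2
  γ[g; SUM(h)→f]((R ⋈[g=c] S)) → 2

== RESULT ==
g | f
4 | 8
7 | 3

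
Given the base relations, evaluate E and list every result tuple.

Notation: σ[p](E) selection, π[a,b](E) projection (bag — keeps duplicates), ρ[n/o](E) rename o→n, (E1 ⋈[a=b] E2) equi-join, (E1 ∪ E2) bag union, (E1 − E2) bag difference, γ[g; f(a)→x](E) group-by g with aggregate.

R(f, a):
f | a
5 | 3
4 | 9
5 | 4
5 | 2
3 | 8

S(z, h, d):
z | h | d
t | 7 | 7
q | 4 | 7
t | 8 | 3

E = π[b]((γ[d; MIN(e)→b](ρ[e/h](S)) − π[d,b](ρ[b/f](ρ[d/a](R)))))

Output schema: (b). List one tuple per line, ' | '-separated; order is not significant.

Stepwise |·|:
  S → 3
  ρ[e/h](S) → 3
  γ[d; MIN(e)→b](ρ[e/h](S)) → 2
  R → 5
  ρ[d/a](R) → 5
  ρ[b/f](ρ[d/a](R)) → 5
  π[d,b](ρ[b/f](ρ[d/a](R))) → 5
  (γ[d; MIN(e)→b](ρ[e/h](S)) − π[d,b](ρ[b/f](ρ[d/a](R)))) → 2
  π[b]((γ[d; MIN(e)→b](ρ[e/h](S)) − π[d,b](ρ[b/f](ρ[d/a](R))))) → 2

== RESULT ==
b
4
8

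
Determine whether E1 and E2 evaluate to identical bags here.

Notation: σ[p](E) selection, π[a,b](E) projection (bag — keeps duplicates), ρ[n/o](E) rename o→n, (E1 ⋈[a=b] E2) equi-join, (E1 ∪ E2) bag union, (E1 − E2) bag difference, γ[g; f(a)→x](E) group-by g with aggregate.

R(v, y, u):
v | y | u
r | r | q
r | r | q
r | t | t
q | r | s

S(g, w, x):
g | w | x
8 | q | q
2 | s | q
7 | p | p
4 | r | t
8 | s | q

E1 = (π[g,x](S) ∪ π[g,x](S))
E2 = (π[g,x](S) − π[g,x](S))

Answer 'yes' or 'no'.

E1 subexpression sizes:
  S → 5
  π[g,x](S) → 5
  S → 5
  π[g,x](S) → 5
  (π[g,x](S) ∪ π[g,x](S)) → 10
E2 subexpression sizes:
  S → 5
  π[g,x](S) → 5
  S → 5
  π[g,x](S) → 5
  (π[g,x](S) − π[g,x](S)) → 0

E1 result:
g | x
2 | q
2 | q
4 | t
4 | t
7 | p
7 | p
8 | q
8 | q
8 | q
8 | q
E2 result:
g | x
(0 rows)
Witness: (8, 'q') appears 4× in E1 but 0× in E2.

no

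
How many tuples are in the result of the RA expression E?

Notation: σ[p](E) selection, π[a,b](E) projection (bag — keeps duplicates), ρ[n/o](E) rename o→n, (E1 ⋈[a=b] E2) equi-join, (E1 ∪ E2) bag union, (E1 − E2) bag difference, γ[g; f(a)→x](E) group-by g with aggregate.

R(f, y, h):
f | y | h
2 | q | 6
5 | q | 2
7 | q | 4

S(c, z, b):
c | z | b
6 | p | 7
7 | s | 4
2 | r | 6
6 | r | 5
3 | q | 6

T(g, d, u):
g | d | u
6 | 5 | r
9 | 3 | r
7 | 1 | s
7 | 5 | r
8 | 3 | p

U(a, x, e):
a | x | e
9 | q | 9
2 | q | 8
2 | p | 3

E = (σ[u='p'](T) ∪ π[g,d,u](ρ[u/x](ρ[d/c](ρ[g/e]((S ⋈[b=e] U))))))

Stepwise |·|:
  T → 5
  σ[u='p'](T) → 1
  S → 5
  U → 3
  (S ⋈[b=e] U) → 0
  ρ[g/e]((S ⋈[b=e] U)) → 0
  ρ[d/c](ρ[g/e]((S ⋈[b=e] U))) → 0
  ρ[u/x](ρ[d/c](ρ[g/e]((S ⋈[b=e] U)))) → 0
  π[g,d,u](ρ[u/x](ρ[d/c](ρ[g/e]((S ⋈[b=e] U))))) → 0
  (σ[u='p'](T) ∪ π[g,d,u](ρ[u/x](ρ[d/c](ρ[g/e]((S ⋈[b=e] U)))))) → 1

|E| = 1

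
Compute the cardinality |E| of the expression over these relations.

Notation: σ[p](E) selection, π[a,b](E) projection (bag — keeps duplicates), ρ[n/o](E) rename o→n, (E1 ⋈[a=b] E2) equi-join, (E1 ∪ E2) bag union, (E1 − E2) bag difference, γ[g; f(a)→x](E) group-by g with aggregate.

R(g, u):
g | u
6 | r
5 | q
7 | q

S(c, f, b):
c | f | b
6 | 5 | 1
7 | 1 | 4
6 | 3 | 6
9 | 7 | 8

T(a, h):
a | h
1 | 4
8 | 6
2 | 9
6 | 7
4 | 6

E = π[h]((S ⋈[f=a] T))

Per-node cardinality:
  S → 4
  T → 5
  (S ⋈[f=a] T) → 1
  π[h]((S ⋈[f=a] T)) → 1

|E| = 1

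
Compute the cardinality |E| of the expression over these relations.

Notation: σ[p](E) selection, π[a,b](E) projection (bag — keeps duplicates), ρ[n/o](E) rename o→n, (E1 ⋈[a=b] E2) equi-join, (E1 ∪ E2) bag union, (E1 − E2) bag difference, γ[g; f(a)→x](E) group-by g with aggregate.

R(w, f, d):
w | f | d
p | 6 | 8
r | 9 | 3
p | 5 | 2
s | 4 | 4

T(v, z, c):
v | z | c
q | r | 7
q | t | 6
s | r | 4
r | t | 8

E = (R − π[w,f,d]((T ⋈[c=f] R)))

Per-node cardinality:
  R → 4
  T → 4
  R → 4
  (T ⋈[c=f] R) → 2
  π[w,f,d]((T ⋈[c=f] R)) → 2
  (R − π[w,f,d]((T ⋈[c=f] R))) → 2

|E| = 2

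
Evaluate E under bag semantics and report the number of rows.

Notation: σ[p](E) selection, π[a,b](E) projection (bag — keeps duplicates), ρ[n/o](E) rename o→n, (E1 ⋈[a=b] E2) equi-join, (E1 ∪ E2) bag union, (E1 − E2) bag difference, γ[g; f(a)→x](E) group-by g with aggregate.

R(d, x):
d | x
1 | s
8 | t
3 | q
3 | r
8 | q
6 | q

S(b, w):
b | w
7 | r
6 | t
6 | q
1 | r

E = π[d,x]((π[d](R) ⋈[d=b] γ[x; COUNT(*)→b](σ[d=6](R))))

Subexpression sizes:
  R → 6
  π[d](R) → 6
  R → 6
  σ[d=6](R) → 1
  γ[x; COUNT(*)→b](σ[d=6](R)) → 1
  (π[d](R) ⋈[d=b] γ[x; COUNT(*)→b](σ[d=6](R))) → 1
  π[d,x]((π[d](R) ⋈[d=b] γ[x; COUNT(*)→b](σ[d=6](R)))) → 1

|E| = 1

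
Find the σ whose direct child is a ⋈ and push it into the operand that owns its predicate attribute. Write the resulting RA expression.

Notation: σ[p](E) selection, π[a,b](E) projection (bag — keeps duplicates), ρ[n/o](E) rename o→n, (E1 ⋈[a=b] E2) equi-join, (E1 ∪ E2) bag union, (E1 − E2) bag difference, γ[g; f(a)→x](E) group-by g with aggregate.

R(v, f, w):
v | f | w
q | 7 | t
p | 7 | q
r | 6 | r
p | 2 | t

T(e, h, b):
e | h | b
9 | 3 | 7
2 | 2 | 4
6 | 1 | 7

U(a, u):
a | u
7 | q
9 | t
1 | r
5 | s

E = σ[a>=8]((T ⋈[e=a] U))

σ filters on a, owned by the right side.
E' = (T ⋈[e=a] σ[a>=8](U))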